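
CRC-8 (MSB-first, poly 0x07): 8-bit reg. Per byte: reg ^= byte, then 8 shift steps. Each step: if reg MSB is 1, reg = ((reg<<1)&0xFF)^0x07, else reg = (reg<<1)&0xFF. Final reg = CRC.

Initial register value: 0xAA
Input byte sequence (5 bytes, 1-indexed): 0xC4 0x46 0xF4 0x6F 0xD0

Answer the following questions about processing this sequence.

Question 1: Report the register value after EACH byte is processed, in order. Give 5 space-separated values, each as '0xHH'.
0x0D 0xF6 0x0E 0x20 0xDE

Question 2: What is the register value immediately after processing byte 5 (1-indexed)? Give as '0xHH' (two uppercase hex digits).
Answer: 0xDE

Derivation:
After byte 1 (0xC4): reg=0x0D
After byte 2 (0x46): reg=0xF6
After byte 3 (0xF4): reg=0x0E
After byte 4 (0x6F): reg=0x20
After byte 5 (0xD0): reg=0xDE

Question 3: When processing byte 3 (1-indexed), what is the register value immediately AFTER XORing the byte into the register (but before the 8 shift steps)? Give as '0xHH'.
Register before byte 3: 0xF6
Byte 3: 0xF4
0xF6 XOR 0xF4 = 0x02

Answer: 0x02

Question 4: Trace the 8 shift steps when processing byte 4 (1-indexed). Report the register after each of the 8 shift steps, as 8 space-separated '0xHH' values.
Answer: 0xC2 0x83 0x01 0x02 0x04 0x08 0x10 0x20

Derivation:
After byte 1 (0xC4): reg=0x0D
After byte 2 (0x46): reg=0xF6
After byte 3 (0xF4): reg=0x0E
Register before byte 4: 0x0E
After XOR with byte 0x6F: 0x61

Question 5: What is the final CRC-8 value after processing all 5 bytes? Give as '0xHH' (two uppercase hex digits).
Answer: 0xDE

Derivation:
After byte 1 (0xC4): reg=0x0D
After byte 2 (0x46): reg=0xF6
After byte 3 (0xF4): reg=0x0E
After byte 4 (0x6F): reg=0x20
After byte 5 (0xD0): reg=0xDE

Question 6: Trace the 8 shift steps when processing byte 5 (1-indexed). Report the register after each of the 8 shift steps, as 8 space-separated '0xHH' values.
After byte 1 (0xC4): reg=0x0D
After byte 2 (0x46): reg=0xF6
After byte 3 (0xF4): reg=0x0E
After byte 4 (0x6F): reg=0x20
Register before byte 5: 0x20
After XOR with byte 0xD0: 0xF0

Answer: 0xE7 0xC9 0x95 0x2D 0x5A 0xB4 0x6F 0xDE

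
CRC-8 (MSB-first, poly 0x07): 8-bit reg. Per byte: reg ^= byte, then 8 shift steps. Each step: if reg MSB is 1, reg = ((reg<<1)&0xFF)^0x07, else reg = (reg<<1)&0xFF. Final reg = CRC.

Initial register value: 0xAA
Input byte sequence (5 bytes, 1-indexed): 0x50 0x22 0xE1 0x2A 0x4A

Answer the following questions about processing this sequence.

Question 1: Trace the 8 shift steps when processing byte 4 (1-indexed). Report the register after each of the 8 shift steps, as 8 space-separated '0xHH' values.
After byte 1 (0x50): reg=0xE8
After byte 2 (0x22): reg=0x78
After byte 3 (0xE1): reg=0xC6
Register before byte 4: 0xC6
After XOR with byte 0x2A: 0xEC

Answer: 0xDF 0xB9 0x75 0xEA 0xD3 0xA1 0x45 0x8A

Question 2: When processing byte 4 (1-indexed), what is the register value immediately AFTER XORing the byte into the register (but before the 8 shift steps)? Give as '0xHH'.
Register before byte 4: 0xC6
Byte 4: 0x2A
0xC6 XOR 0x2A = 0xEC

Answer: 0xEC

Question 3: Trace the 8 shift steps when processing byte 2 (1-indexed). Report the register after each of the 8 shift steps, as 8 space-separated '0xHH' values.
Answer: 0x93 0x21 0x42 0x84 0x0F 0x1E 0x3C 0x78

Derivation:
After byte 1 (0x50): reg=0xE8
Register before byte 2: 0xE8
After XOR with byte 0x22: 0xCA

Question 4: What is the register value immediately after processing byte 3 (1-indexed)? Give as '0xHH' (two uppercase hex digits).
Answer: 0xC6

Derivation:
After byte 1 (0x50): reg=0xE8
After byte 2 (0x22): reg=0x78
After byte 3 (0xE1): reg=0xC6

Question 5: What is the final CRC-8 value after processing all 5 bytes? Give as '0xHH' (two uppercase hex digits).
Answer: 0x4E

Derivation:
After byte 1 (0x50): reg=0xE8
After byte 2 (0x22): reg=0x78
After byte 3 (0xE1): reg=0xC6
After byte 4 (0x2A): reg=0x8A
After byte 5 (0x4A): reg=0x4E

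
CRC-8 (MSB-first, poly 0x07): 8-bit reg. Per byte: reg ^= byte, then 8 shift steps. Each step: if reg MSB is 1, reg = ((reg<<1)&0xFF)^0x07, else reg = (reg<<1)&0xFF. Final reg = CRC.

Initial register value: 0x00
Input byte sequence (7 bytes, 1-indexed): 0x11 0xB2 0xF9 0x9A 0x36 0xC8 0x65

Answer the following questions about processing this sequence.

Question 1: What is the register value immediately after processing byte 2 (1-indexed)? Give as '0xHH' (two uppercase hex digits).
Answer: 0x55

Derivation:
After byte 1 (0x11): reg=0x77
After byte 2 (0xB2): reg=0x55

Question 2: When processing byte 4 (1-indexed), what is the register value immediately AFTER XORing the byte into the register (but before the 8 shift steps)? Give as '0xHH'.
Register before byte 4: 0x4D
Byte 4: 0x9A
0x4D XOR 0x9A = 0xD7

Answer: 0xD7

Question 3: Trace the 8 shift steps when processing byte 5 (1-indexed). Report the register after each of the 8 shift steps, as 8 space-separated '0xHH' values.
Answer: 0x3A 0x74 0xE8 0xD7 0xA9 0x55 0xAA 0x53

Derivation:
After byte 1 (0x11): reg=0x77
After byte 2 (0xB2): reg=0x55
After byte 3 (0xF9): reg=0x4D
After byte 4 (0x9A): reg=0x2B
Register before byte 5: 0x2B
After XOR with byte 0x36: 0x1D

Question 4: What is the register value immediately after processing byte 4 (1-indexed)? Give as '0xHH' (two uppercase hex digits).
Answer: 0x2B

Derivation:
After byte 1 (0x11): reg=0x77
After byte 2 (0xB2): reg=0x55
After byte 3 (0xF9): reg=0x4D
After byte 4 (0x9A): reg=0x2B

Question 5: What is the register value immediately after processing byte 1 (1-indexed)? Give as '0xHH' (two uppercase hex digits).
Answer: 0x77

Derivation:
After byte 1 (0x11): reg=0x77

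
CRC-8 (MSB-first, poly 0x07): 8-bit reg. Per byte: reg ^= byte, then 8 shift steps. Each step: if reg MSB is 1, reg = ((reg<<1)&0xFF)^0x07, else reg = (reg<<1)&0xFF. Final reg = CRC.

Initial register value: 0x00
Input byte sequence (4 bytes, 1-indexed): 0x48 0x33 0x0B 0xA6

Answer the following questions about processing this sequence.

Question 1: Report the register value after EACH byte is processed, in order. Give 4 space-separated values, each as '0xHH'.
0xFF 0x6A 0x20 0x9B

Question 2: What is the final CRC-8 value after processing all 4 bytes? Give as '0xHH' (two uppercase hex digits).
After byte 1 (0x48): reg=0xFF
After byte 2 (0x33): reg=0x6A
After byte 3 (0x0B): reg=0x20
After byte 4 (0xA6): reg=0x9B

Answer: 0x9B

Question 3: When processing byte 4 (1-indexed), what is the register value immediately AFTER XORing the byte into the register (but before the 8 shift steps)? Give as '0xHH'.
Register before byte 4: 0x20
Byte 4: 0xA6
0x20 XOR 0xA6 = 0x86

Answer: 0x86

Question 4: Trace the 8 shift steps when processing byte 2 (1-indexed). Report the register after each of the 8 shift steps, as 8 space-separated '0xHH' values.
Answer: 0x9F 0x39 0x72 0xE4 0xCF 0x99 0x35 0x6A

Derivation:
After byte 1 (0x48): reg=0xFF
Register before byte 2: 0xFF
After XOR with byte 0x33: 0xCC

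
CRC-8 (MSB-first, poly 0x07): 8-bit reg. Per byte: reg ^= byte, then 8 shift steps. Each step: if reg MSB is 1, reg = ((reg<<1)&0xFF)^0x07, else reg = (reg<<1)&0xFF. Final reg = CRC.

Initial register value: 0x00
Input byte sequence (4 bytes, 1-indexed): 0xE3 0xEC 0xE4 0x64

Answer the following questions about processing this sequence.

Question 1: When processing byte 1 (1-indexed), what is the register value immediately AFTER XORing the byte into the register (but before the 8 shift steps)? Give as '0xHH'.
Answer: 0xE3

Derivation:
Register before byte 1: 0x00
Byte 1: 0xE3
0x00 XOR 0xE3 = 0xE3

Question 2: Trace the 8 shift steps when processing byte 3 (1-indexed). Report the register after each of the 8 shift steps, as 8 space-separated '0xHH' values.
Answer: 0x24 0x48 0x90 0x27 0x4E 0x9C 0x3F 0x7E

Derivation:
After byte 1 (0xE3): reg=0xA7
After byte 2 (0xEC): reg=0xF6
Register before byte 3: 0xF6
After XOR with byte 0xE4: 0x12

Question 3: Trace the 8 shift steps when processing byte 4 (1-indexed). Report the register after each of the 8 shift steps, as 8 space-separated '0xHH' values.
After byte 1 (0xE3): reg=0xA7
After byte 2 (0xEC): reg=0xF6
After byte 3 (0xE4): reg=0x7E
Register before byte 4: 0x7E
After XOR with byte 0x64: 0x1A

Answer: 0x34 0x68 0xD0 0xA7 0x49 0x92 0x23 0x46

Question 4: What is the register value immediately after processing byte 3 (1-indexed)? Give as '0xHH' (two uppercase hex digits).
Answer: 0x7E

Derivation:
After byte 1 (0xE3): reg=0xA7
After byte 2 (0xEC): reg=0xF6
After byte 3 (0xE4): reg=0x7E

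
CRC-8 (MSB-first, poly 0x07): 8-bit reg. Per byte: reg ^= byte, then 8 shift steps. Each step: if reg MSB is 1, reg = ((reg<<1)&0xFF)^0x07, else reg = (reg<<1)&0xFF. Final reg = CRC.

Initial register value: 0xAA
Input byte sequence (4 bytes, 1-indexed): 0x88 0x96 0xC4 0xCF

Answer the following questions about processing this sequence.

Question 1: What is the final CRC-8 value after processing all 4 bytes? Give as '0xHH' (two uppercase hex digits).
After byte 1 (0x88): reg=0xEE
After byte 2 (0x96): reg=0x6F
After byte 3 (0xC4): reg=0x58
After byte 4 (0xCF): reg=0xEC

Answer: 0xEC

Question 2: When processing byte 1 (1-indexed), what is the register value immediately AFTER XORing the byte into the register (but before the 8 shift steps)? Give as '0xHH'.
Register before byte 1: 0xAA
Byte 1: 0x88
0xAA XOR 0x88 = 0x22

Answer: 0x22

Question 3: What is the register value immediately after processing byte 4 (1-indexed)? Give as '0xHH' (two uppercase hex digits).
After byte 1 (0x88): reg=0xEE
After byte 2 (0x96): reg=0x6F
After byte 3 (0xC4): reg=0x58
After byte 4 (0xCF): reg=0xEC

Answer: 0xEC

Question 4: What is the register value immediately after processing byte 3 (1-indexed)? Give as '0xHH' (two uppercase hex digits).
Answer: 0x58

Derivation:
After byte 1 (0x88): reg=0xEE
After byte 2 (0x96): reg=0x6F
After byte 3 (0xC4): reg=0x58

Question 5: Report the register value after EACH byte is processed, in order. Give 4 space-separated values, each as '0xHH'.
0xEE 0x6F 0x58 0xEC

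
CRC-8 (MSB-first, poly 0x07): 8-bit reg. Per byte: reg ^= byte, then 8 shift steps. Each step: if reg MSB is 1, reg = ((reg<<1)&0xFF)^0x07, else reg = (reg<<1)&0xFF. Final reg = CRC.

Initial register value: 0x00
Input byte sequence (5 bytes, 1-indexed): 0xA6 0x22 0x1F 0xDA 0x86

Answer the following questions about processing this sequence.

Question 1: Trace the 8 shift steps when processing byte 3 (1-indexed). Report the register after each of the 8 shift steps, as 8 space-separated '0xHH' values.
Answer: 0x29 0x52 0xA4 0x4F 0x9E 0x3B 0x76 0xEC

Derivation:
After byte 1 (0xA6): reg=0x7B
After byte 2 (0x22): reg=0x88
Register before byte 3: 0x88
After XOR with byte 0x1F: 0x97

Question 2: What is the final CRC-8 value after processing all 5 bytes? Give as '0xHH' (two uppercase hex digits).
Answer: 0x1C

Derivation:
After byte 1 (0xA6): reg=0x7B
After byte 2 (0x22): reg=0x88
After byte 3 (0x1F): reg=0xEC
After byte 4 (0xDA): reg=0x82
After byte 5 (0x86): reg=0x1C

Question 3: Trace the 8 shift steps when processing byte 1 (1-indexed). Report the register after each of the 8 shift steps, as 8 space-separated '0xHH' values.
Answer: 0x4B 0x96 0x2B 0x56 0xAC 0x5F 0xBE 0x7B

Derivation:
Register before byte 1: 0x00
After XOR with byte 0xA6: 0xA6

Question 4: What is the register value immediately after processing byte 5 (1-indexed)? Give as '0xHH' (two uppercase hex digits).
Answer: 0x1C

Derivation:
After byte 1 (0xA6): reg=0x7B
After byte 2 (0x22): reg=0x88
After byte 3 (0x1F): reg=0xEC
After byte 4 (0xDA): reg=0x82
After byte 5 (0x86): reg=0x1C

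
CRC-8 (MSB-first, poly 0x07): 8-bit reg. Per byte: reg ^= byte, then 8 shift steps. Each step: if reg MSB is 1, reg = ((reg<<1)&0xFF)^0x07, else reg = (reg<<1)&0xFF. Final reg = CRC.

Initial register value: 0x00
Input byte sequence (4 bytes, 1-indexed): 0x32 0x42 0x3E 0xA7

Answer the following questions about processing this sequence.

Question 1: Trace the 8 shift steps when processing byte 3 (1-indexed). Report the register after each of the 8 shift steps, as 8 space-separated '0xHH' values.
Answer: 0x48 0x90 0x27 0x4E 0x9C 0x3F 0x7E 0xFC

Derivation:
After byte 1 (0x32): reg=0x9E
After byte 2 (0x42): reg=0x1A
Register before byte 3: 0x1A
After XOR with byte 0x3E: 0x24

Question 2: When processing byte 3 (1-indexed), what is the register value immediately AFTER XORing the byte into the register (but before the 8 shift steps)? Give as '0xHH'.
Answer: 0x24

Derivation:
Register before byte 3: 0x1A
Byte 3: 0x3E
0x1A XOR 0x3E = 0x24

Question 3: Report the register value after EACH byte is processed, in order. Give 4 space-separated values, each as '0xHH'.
0x9E 0x1A 0xFC 0x86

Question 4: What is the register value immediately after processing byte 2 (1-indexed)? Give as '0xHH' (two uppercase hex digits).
Answer: 0x1A

Derivation:
After byte 1 (0x32): reg=0x9E
After byte 2 (0x42): reg=0x1A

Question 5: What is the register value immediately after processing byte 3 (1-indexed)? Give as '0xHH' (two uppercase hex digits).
After byte 1 (0x32): reg=0x9E
After byte 2 (0x42): reg=0x1A
After byte 3 (0x3E): reg=0xFC

Answer: 0xFC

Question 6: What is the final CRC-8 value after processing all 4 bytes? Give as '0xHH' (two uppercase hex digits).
After byte 1 (0x32): reg=0x9E
After byte 2 (0x42): reg=0x1A
After byte 3 (0x3E): reg=0xFC
After byte 4 (0xA7): reg=0x86

Answer: 0x86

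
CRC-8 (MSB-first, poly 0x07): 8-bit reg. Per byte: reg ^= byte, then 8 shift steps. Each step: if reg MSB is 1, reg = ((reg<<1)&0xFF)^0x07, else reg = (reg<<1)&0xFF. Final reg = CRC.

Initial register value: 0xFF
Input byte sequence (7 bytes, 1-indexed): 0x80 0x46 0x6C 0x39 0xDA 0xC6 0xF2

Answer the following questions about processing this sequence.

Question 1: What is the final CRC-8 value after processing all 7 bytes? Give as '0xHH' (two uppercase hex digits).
Answer: 0x90

Derivation:
After byte 1 (0x80): reg=0x7A
After byte 2 (0x46): reg=0xB4
After byte 3 (0x6C): reg=0x06
After byte 4 (0x39): reg=0xBD
After byte 5 (0xDA): reg=0x32
After byte 6 (0xC6): reg=0xC2
After byte 7 (0xF2): reg=0x90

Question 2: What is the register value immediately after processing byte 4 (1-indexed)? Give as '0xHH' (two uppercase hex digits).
Answer: 0xBD

Derivation:
After byte 1 (0x80): reg=0x7A
After byte 2 (0x46): reg=0xB4
After byte 3 (0x6C): reg=0x06
After byte 4 (0x39): reg=0xBD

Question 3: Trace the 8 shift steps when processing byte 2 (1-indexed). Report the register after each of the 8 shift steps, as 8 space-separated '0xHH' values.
Answer: 0x78 0xF0 0xE7 0xC9 0x95 0x2D 0x5A 0xB4

Derivation:
After byte 1 (0x80): reg=0x7A
Register before byte 2: 0x7A
After XOR with byte 0x46: 0x3C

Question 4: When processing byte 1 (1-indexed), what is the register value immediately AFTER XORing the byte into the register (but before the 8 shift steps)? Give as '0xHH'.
Answer: 0x7F

Derivation:
Register before byte 1: 0xFF
Byte 1: 0x80
0xFF XOR 0x80 = 0x7F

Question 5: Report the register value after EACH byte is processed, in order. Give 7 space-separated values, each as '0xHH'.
0x7A 0xB4 0x06 0xBD 0x32 0xC2 0x90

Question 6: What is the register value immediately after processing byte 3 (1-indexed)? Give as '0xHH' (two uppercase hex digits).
Answer: 0x06

Derivation:
After byte 1 (0x80): reg=0x7A
After byte 2 (0x46): reg=0xB4
After byte 3 (0x6C): reg=0x06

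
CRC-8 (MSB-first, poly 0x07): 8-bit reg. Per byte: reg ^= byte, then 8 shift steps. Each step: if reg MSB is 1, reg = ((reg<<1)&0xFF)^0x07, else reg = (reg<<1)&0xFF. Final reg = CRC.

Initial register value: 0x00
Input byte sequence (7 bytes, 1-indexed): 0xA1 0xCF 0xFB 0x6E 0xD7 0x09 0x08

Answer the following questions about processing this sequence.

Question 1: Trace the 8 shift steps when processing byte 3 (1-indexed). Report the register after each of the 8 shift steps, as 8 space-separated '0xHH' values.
Answer: 0x2D 0x5A 0xB4 0x6F 0xDE 0xBB 0x71 0xE2

Derivation:
After byte 1 (0xA1): reg=0x6E
After byte 2 (0xCF): reg=0x6E
Register before byte 3: 0x6E
After XOR with byte 0xFB: 0x95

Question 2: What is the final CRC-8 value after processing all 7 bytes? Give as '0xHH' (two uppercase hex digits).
Answer: 0x65

Derivation:
After byte 1 (0xA1): reg=0x6E
After byte 2 (0xCF): reg=0x6E
After byte 3 (0xFB): reg=0xE2
After byte 4 (0x6E): reg=0xAD
After byte 5 (0xD7): reg=0x61
After byte 6 (0x09): reg=0x1F
After byte 7 (0x08): reg=0x65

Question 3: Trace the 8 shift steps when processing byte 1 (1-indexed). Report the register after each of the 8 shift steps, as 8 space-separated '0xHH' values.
Answer: 0x45 0x8A 0x13 0x26 0x4C 0x98 0x37 0x6E

Derivation:
Register before byte 1: 0x00
After XOR with byte 0xA1: 0xA1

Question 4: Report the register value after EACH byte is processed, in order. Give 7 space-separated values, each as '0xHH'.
0x6E 0x6E 0xE2 0xAD 0x61 0x1F 0x65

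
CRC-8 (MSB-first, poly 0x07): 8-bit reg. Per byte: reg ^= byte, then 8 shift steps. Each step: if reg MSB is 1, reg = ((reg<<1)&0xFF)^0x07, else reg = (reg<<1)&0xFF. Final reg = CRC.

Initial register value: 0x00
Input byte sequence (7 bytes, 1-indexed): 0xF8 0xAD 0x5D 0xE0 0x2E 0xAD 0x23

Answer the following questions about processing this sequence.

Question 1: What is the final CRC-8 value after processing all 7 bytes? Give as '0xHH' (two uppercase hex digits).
After byte 1 (0xF8): reg=0xE6
After byte 2 (0xAD): reg=0xF6
After byte 3 (0x5D): reg=0x58
After byte 4 (0xE0): reg=0x21
After byte 5 (0x2E): reg=0x2D
After byte 6 (0xAD): reg=0x89
After byte 7 (0x23): reg=0x5F

Answer: 0x5F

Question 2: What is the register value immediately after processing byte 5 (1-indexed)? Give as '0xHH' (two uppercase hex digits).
Answer: 0x2D

Derivation:
After byte 1 (0xF8): reg=0xE6
After byte 2 (0xAD): reg=0xF6
After byte 3 (0x5D): reg=0x58
After byte 4 (0xE0): reg=0x21
After byte 5 (0x2E): reg=0x2D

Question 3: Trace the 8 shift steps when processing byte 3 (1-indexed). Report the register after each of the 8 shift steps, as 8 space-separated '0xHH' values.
Answer: 0x51 0xA2 0x43 0x86 0x0B 0x16 0x2C 0x58

Derivation:
After byte 1 (0xF8): reg=0xE6
After byte 2 (0xAD): reg=0xF6
Register before byte 3: 0xF6
After XOR with byte 0x5D: 0xAB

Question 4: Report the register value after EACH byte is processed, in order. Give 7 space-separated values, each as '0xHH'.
0xE6 0xF6 0x58 0x21 0x2D 0x89 0x5F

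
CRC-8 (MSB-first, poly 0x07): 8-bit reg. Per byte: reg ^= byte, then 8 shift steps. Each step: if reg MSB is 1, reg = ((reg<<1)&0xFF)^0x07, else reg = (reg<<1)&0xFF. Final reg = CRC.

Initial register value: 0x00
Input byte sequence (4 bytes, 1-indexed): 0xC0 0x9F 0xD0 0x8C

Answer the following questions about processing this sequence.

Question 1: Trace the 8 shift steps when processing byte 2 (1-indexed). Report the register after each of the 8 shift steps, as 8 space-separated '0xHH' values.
After byte 1 (0xC0): reg=0x4E
Register before byte 2: 0x4E
After XOR with byte 0x9F: 0xD1

Answer: 0xA5 0x4D 0x9A 0x33 0x66 0xCC 0x9F 0x39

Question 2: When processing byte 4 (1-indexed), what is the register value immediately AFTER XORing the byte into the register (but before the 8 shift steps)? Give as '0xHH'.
Register before byte 4: 0x91
Byte 4: 0x8C
0x91 XOR 0x8C = 0x1D

Answer: 0x1D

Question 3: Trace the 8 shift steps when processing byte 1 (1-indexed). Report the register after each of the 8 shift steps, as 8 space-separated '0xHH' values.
Answer: 0x87 0x09 0x12 0x24 0x48 0x90 0x27 0x4E

Derivation:
Register before byte 1: 0x00
After XOR with byte 0xC0: 0xC0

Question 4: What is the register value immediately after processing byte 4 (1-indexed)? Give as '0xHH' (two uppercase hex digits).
After byte 1 (0xC0): reg=0x4E
After byte 2 (0x9F): reg=0x39
After byte 3 (0xD0): reg=0x91
After byte 4 (0x8C): reg=0x53

Answer: 0x53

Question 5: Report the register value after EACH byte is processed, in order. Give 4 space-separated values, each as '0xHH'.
0x4E 0x39 0x91 0x53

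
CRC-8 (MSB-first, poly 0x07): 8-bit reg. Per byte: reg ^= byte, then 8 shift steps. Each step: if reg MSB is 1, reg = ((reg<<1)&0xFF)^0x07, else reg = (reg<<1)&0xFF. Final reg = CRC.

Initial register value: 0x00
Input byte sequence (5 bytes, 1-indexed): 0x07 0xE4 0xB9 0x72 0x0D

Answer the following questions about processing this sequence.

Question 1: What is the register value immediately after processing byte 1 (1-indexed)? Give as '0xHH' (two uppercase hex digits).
After byte 1 (0x07): reg=0x15

Answer: 0x15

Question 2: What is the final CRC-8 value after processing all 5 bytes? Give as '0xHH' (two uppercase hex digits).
Answer: 0x6E

Derivation:
After byte 1 (0x07): reg=0x15
After byte 2 (0xE4): reg=0xD9
After byte 3 (0xB9): reg=0x27
After byte 4 (0x72): reg=0xAC
After byte 5 (0x0D): reg=0x6E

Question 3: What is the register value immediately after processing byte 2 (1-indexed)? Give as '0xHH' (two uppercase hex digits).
Answer: 0xD9

Derivation:
After byte 1 (0x07): reg=0x15
After byte 2 (0xE4): reg=0xD9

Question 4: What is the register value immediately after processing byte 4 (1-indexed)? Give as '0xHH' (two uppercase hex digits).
Answer: 0xAC

Derivation:
After byte 1 (0x07): reg=0x15
After byte 2 (0xE4): reg=0xD9
After byte 3 (0xB9): reg=0x27
After byte 4 (0x72): reg=0xAC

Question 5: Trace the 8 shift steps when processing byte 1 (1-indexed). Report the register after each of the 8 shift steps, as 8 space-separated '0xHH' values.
Answer: 0x0E 0x1C 0x38 0x70 0xE0 0xC7 0x89 0x15

Derivation:
Register before byte 1: 0x00
After XOR with byte 0x07: 0x07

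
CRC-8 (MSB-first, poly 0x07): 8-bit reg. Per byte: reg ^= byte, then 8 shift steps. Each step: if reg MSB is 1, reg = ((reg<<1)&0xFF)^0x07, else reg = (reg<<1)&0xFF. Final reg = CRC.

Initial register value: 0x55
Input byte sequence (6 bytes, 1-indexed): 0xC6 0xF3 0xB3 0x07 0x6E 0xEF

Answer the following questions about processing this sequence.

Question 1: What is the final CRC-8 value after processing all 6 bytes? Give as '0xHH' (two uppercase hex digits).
Answer: 0xB2

Derivation:
After byte 1 (0xC6): reg=0xF0
After byte 2 (0xF3): reg=0x09
After byte 3 (0xB3): reg=0x2F
After byte 4 (0x07): reg=0xD8
After byte 5 (0x6E): reg=0x0B
After byte 6 (0xEF): reg=0xB2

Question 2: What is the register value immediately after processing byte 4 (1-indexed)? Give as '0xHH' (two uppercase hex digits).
After byte 1 (0xC6): reg=0xF0
After byte 2 (0xF3): reg=0x09
After byte 3 (0xB3): reg=0x2F
After byte 4 (0x07): reg=0xD8

Answer: 0xD8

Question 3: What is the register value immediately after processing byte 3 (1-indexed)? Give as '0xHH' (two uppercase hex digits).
Answer: 0x2F

Derivation:
After byte 1 (0xC6): reg=0xF0
After byte 2 (0xF3): reg=0x09
After byte 3 (0xB3): reg=0x2F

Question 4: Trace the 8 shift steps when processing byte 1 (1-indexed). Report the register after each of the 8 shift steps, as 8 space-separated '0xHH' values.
Register before byte 1: 0x55
After XOR with byte 0xC6: 0x93

Answer: 0x21 0x42 0x84 0x0F 0x1E 0x3C 0x78 0xF0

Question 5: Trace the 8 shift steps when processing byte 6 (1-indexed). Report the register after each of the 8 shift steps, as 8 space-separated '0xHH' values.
Answer: 0xCF 0x99 0x35 0x6A 0xD4 0xAF 0x59 0xB2

Derivation:
After byte 1 (0xC6): reg=0xF0
After byte 2 (0xF3): reg=0x09
After byte 3 (0xB3): reg=0x2F
After byte 4 (0x07): reg=0xD8
After byte 5 (0x6E): reg=0x0B
Register before byte 6: 0x0B
After XOR with byte 0xEF: 0xE4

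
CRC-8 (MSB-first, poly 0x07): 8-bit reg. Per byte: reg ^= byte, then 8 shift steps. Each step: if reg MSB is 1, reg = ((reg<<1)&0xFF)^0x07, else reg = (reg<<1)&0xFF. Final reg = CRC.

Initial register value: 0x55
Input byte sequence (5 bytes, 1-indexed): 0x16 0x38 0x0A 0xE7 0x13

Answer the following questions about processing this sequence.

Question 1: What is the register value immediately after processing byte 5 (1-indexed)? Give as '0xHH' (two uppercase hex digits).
Answer: 0xA1

Derivation:
After byte 1 (0x16): reg=0xCE
After byte 2 (0x38): reg=0xCC
After byte 3 (0x0A): reg=0x5C
After byte 4 (0xE7): reg=0x28
After byte 5 (0x13): reg=0xA1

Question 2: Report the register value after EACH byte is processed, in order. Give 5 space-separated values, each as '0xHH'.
0xCE 0xCC 0x5C 0x28 0xA1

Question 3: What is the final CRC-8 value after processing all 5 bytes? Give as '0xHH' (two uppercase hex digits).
Answer: 0xA1

Derivation:
After byte 1 (0x16): reg=0xCE
After byte 2 (0x38): reg=0xCC
After byte 3 (0x0A): reg=0x5C
After byte 4 (0xE7): reg=0x28
After byte 5 (0x13): reg=0xA1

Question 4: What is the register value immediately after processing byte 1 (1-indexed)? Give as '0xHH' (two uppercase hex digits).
Answer: 0xCE

Derivation:
After byte 1 (0x16): reg=0xCE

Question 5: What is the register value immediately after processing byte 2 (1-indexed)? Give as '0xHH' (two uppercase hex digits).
Answer: 0xCC

Derivation:
After byte 1 (0x16): reg=0xCE
After byte 2 (0x38): reg=0xCC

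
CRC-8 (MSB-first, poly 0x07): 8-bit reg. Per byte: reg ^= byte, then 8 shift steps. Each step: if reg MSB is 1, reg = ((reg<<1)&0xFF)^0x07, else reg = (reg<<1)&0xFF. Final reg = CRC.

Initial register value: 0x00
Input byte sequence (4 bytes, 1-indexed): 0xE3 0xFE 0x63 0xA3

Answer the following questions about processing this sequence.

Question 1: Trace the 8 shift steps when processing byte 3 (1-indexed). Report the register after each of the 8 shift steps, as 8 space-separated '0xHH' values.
After byte 1 (0xE3): reg=0xA7
After byte 2 (0xFE): reg=0x88
Register before byte 3: 0x88
After XOR with byte 0x63: 0xEB

Answer: 0xD1 0xA5 0x4D 0x9A 0x33 0x66 0xCC 0x9F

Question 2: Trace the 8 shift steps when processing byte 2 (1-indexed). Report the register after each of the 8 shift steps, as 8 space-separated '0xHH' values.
After byte 1 (0xE3): reg=0xA7
Register before byte 2: 0xA7
After XOR with byte 0xFE: 0x59

Answer: 0xB2 0x63 0xC6 0x8B 0x11 0x22 0x44 0x88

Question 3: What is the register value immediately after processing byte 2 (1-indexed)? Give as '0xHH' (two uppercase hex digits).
Answer: 0x88

Derivation:
After byte 1 (0xE3): reg=0xA7
After byte 2 (0xFE): reg=0x88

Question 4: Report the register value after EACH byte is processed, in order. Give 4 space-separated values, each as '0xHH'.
0xA7 0x88 0x9F 0xB4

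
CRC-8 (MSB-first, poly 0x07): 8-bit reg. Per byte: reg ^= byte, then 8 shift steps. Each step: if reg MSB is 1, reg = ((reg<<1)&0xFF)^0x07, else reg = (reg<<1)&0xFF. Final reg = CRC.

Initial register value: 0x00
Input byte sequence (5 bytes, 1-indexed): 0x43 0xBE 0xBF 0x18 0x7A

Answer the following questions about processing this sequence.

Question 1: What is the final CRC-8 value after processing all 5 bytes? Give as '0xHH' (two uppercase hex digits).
After byte 1 (0x43): reg=0xCE
After byte 2 (0xBE): reg=0x57
After byte 3 (0xBF): reg=0x96
After byte 4 (0x18): reg=0xA3
After byte 5 (0x7A): reg=0x01

Answer: 0x01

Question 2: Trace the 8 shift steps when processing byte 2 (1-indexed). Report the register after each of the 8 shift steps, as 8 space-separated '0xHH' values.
After byte 1 (0x43): reg=0xCE
Register before byte 2: 0xCE
After XOR with byte 0xBE: 0x70

Answer: 0xE0 0xC7 0x89 0x15 0x2A 0x54 0xA8 0x57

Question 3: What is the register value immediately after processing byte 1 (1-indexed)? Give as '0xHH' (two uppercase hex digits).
Answer: 0xCE

Derivation:
After byte 1 (0x43): reg=0xCE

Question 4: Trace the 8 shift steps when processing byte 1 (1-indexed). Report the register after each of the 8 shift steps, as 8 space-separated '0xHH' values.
Answer: 0x86 0x0B 0x16 0x2C 0x58 0xB0 0x67 0xCE

Derivation:
Register before byte 1: 0x00
After XOR with byte 0x43: 0x43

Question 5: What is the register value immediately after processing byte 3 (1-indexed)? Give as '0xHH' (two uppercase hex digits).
Answer: 0x96

Derivation:
After byte 1 (0x43): reg=0xCE
After byte 2 (0xBE): reg=0x57
After byte 3 (0xBF): reg=0x96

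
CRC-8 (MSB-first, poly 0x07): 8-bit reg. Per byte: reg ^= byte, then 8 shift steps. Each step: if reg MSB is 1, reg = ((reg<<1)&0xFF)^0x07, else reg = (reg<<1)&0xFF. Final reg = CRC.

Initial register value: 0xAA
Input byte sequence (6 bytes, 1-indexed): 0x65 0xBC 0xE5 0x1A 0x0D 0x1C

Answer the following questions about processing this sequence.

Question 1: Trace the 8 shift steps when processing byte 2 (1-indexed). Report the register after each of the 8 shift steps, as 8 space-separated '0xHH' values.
Answer: 0xB9 0x75 0xEA 0xD3 0xA1 0x45 0x8A 0x13

Derivation:
After byte 1 (0x65): reg=0x63
Register before byte 2: 0x63
After XOR with byte 0xBC: 0xDF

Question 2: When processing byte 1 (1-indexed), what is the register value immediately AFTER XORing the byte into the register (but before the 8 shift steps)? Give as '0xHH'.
Register before byte 1: 0xAA
Byte 1: 0x65
0xAA XOR 0x65 = 0xCF

Answer: 0xCF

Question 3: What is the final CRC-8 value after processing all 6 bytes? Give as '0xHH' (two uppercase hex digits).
Answer: 0xEF

Derivation:
After byte 1 (0x65): reg=0x63
After byte 2 (0xBC): reg=0x13
After byte 3 (0xE5): reg=0xCC
After byte 4 (0x1A): reg=0x2C
After byte 5 (0x0D): reg=0xE7
After byte 6 (0x1C): reg=0xEF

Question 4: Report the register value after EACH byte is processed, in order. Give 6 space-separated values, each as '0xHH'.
0x63 0x13 0xCC 0x2C 0xE7 0xEF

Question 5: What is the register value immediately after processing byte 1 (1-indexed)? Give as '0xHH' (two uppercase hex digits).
Answer: 0x63

Derivation:
After byte 1 (0x65): reg=0x63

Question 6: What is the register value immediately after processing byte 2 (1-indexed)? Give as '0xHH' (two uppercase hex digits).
After byte 1 (0x65): reg=0x63
After byte 2 (0xBC): reg=0x13

Answer: 0x13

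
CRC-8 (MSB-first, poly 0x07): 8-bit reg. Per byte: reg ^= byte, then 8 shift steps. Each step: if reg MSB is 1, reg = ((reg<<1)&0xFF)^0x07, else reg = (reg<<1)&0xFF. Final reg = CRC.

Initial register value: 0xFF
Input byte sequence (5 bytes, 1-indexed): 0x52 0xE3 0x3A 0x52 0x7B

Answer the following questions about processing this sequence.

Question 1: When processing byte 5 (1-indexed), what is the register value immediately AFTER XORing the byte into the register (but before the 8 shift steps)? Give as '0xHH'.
Answer: 0xCB

Derivation:
Register before byte 5: 0xB0
Byte 5: 0x7B
0xB0 XOR 0x7B = 0xCB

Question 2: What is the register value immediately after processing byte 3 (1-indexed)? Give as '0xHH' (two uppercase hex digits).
Answer: 0x03

Derivation:
After byte 1 (0x52): reg=0x4A
After byte 2 (0xE3): reg=0x56
After byte 3 (0x3A): reg=0x03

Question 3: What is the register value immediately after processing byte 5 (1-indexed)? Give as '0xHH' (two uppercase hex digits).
After byte 1 (0x52): reg=0x4A
After byte 2 (0xE3): reg=0x56
After byte 3 (0x3A): reg=0x03
After byte 4 (0x52): reg=0xB0
After byte 5 (0x7B): reg=0x7F

Answer: 0x7F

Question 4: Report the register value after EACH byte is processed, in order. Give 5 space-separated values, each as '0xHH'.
0x4A 0x56 0x03 0xB0 0x7F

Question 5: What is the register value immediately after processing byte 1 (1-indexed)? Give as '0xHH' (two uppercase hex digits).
After byte 1 (0x52): reg=0x4A

Answer: 0x4A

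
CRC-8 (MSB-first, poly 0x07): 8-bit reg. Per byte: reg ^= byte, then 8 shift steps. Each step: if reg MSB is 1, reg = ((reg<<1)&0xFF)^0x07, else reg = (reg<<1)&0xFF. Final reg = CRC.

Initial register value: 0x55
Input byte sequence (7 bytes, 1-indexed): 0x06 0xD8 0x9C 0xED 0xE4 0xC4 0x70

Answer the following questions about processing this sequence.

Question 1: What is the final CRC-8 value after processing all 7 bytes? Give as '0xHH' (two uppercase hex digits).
After byte 1 (0x06): reg=0xBE
After byte 2 (0xD8): reg=0x35
After byte 3 (0x9C): reg=0x56
After byte 4 (0xED): reg=0x28
After byte 5 (0xE4): reg=0x6A
After byte 6 (0xC4): reg=0x43
After byte 7 (0x70): reg=0x99

Answer: 0x99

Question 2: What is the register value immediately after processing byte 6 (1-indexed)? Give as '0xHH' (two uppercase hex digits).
After byte 1 (0x06): reg=0xBE
After byte 2 (0xD8): reg=0x35
After byte 3 (0x9C): reg=0x56
After byte 4 (0xED): reg=0x28
After byte 5 (0xE4): reg=0x6A
After byte 6 (0xC4): reg=0x43

Answer: 0x43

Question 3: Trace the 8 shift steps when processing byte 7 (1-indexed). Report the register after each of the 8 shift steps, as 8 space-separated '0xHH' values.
Answer: 0x66 0xCC 0x9F 0x39 0x72 0xE4 0xCF 0x99

Derivation:
After byte 1 (0x06): reg=0xBE
After byte 2 (0xD8): reg=0x35
After byte 3 (0x9C): reg=0x56
After byte 4 (0xED): reg=0x28
After byte 5 (0xE4): reg=0x6A
After byte 6 (0xC4): reg=0x43
Register before byte 7: 0x43
After XOR with byte 0x70: 0x33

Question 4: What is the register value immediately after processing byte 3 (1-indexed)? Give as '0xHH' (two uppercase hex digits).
Answer: 0x56

Derivation:
After byte 1 (0x06): reg=0xBE
After byte 2 (0xD8): reg=0x35
After byte 3 (0x9C): reg=0x56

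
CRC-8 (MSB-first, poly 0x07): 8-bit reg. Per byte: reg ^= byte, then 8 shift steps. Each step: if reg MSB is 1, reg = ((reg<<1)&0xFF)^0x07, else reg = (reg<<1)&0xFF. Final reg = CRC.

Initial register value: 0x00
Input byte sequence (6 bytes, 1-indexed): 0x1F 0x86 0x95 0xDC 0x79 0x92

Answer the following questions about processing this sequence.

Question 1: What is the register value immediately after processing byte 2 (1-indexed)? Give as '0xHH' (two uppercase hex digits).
Answer: 0x0F

Derivation:
After byte 1 (0x1F): reg=0x5D
After byte 2 (0x86): reg=0x0F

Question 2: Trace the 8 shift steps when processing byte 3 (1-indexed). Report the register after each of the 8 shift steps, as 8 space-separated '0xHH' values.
After byte 1 (0x1F): reg=0x5D
After byte 2 (0x86): reg=0x0F
Register before byte 3: 0x0F
After XOR with byte 0x95: 0x9A

Answer: 0x33 0x66 0xCC 0x9F 0x39 0x72 0xE4 0xCF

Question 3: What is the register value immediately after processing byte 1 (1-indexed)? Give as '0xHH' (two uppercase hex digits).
Answer: 0x5D

Derivation:
After byte 1 (0x1F): reg=0x5D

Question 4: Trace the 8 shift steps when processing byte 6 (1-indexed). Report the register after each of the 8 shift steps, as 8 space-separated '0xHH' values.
After byte 1 (0x1F): reg=0x5D
After byte 2 (0x86): reg=0x0F
After byte 3 (0x95): reg=0xCF
After byte 4 (0xDC): reg=0x79
After byte 5 (0x79): reg=0x00
Register before byte 6: 0x00
After XOR with byte 0x92: 0x92

Answer: 0x23 0x46 0x8C 0x1F 0x3E 0x7C 0xF8 0xF7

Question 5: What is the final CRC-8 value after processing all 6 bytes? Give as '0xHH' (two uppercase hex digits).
Answer: 0xF7

Derivation:
After byte 1 (0x1F): reg=0x5D
After byte 2 (0x86): reg=0x0F
After byte 3 (0x95): reg=0xCF
After byte 4 (0xDC): reg=0x79
After byte 5 (0x79): reg=0x00
After byte 6 (0x92): reg=0xF7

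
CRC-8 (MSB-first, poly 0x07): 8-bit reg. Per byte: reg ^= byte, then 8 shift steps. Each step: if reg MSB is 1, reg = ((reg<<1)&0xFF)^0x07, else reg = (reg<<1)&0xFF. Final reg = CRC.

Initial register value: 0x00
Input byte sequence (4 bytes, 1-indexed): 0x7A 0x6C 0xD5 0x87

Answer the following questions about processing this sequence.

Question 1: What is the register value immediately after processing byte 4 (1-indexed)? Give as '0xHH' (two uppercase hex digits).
After byte 1 (0x7A): reg=0x61
After byte 2 (0x6C): reg=0x23
After byte 3 (0xD5): reg=0xCC
After byte 4 (0x87): reg=0xF6

Answer: 0xF6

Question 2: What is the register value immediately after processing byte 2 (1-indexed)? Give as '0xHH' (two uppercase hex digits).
After byte 1 (0x7A): reg=0x61
After byte 2 (0x6C): reg=0x23

Answer: 0x23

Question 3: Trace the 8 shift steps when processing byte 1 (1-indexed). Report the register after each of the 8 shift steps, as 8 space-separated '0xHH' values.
Answer: 0xF4 0xEF 0xD9 0xB5 0x6D 0xDA 0xB3 0x61

Derivation:
Register before byte 1: 0x00
After XOR with byte 0x7A: 0x7A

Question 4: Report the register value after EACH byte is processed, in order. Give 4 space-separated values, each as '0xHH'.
0x61 0x23 0xCC 0xF6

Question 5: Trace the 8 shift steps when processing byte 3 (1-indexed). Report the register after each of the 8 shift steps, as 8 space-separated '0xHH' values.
Answer: 0xEB 0xD1 0xA5 0x4D 0x9A 0x33 0x66 0xCC

Derivation:
After byte 1 (0x7A): reg=0x61
After byte 2 (0x6C): reg=0x23
Register before byte 3: 0x23
After XOR with byte 0xD5: 0xF6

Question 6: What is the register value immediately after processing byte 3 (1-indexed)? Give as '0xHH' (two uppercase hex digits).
Answer: 0xCC

Derivation:
After byte 1 (0x7A): reg=0x61
After byte 2 (0x6C): reg=0x23
After byte 3 (0xD5): reg=0xCC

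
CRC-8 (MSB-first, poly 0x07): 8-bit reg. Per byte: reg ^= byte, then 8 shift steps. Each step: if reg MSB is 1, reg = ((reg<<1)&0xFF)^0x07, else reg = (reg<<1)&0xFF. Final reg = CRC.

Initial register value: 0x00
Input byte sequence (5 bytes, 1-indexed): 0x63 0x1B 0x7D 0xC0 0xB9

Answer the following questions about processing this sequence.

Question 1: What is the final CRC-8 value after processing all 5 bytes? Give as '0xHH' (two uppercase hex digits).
Answer: 0xDA

Derivation:
After byte 1 (0x63): reg=0x2E
After byte 2 (0x1B): reg=0x8B
After byte 3 (0x7D): reg=0xCC
After byte 4 (0xC0): reg=0x24
After byte 5 (0xB9): reg=0xDA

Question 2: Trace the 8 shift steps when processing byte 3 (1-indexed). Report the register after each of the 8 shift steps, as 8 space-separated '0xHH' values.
After byte 1 (0x63): reg=0x2E
After byte 2 (0x1B): reg=0x8B
Register before byte 3: 0x8B
After XOR with byte 0x7D: 0xF6

Answer: 0xEB 0xD1 0xA5 0x4D 0x9A 0x33 0x66 0xCC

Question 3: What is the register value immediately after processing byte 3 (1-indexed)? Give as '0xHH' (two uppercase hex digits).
Answer: 0xCC

Derivation:
After byte 1 (0x63): reg=0x2E
After byte 2 (0x1B): reg=0x8B
After byte 3 (0x7D): reg=0xCC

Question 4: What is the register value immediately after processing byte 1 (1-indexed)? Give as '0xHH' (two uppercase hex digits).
After byte 1 (0x63): reg=0x2E

Answer: 0x2E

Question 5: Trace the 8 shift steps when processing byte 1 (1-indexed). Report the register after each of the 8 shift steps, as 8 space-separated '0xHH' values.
Register before byte 1: 0x00
After XOR with byte 0x63: 0x63

Answer: 0xC6 0x8B 0x11 0x22 0x44 0x88 0x17 0x2E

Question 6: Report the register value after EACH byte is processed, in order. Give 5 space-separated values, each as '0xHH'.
0x2E 0x8B 0xCC 0x24 0xDA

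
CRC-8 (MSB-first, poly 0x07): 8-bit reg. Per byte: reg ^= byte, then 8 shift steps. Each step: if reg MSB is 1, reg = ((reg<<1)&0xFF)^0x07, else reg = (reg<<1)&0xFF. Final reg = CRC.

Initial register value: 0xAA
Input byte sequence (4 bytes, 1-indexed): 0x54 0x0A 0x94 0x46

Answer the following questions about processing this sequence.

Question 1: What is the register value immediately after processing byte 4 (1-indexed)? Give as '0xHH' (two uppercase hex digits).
Answer: 0x20

Derivation:
After byte 1 (0x54): reg=0xF4
After byte 2 (0x0A): reg=0xF4
After byte 3 (0x94): reg=0x27
After byte 4 (0x46): reg=0x20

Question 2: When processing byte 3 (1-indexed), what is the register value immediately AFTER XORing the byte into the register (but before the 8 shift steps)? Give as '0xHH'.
Register before byte 3: 0xF4
Byte 3: 0x94
0xF4 XOR 0x94 = 0x60

Answer: 0x60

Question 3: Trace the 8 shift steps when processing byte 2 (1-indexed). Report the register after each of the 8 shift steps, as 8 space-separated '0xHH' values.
Answer: 0xFB 0xF1 0xE5 0xCD 0x9D 0x3D 0x7A 0xF4

Derivation:
After byte 1 (0x54): reg=0xF4
Register before byte 2: 0xF4
After XOR with byte 0x0A: 0xFE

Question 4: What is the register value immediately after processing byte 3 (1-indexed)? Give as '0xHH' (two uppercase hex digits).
Answer: 0x27

Derivation:
After byte 1 (0x54): reg=0xF4
After byte 2 (0x0A): reg=0xF4
After byte 3 (0x94): reg=0x27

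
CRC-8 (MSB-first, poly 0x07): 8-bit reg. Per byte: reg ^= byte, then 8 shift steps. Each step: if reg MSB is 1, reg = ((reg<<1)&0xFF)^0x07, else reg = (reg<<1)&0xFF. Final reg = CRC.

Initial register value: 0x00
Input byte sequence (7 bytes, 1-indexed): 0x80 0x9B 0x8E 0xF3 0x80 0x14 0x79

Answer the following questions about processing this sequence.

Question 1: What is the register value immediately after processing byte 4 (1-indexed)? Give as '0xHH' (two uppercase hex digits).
After byte 1 (0x80): reg=0x89
After byte 2 (0x9B): reg=0x7E
After byte 3 (0x8E): reg=0xDE
After byte 4 (0xF3): reg=0xC3

Answer: 0xC3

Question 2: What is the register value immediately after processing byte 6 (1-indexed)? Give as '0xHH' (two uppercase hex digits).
After byte 1 (0x80): reg=0x89
After byte 2 (0x9B): reg=0x7E
After byte 3 (0x8E): reg=0xDE
After byte 4 (0xF3): reg=0xC3
After byte 5 (0x80): reg=0xCE
After byte 6 (0x14): reg=0x08

Answer: 0x08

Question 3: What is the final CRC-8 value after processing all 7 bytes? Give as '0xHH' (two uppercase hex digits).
Answer: 0x50

Derivation:
After byte 1 (0x80): reg=0x89
After byte 2 (0x9B): reg=0x7E
After byte 3 (0x8E): reg=0xDE
After byte 4 (0xF3): reg=0xC3
After byte 5 (0x80): reg=0xCE
After byte 6 (0x14): reg=0x08
After byte 7 (0x79): reg=0x50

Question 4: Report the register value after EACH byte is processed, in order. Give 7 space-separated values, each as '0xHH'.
0x89 0x7E 0xDE 0xC3 0xCE 0x08 0x50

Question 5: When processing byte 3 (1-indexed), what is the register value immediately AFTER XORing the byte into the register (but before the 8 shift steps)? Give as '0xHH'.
Answer: 0xF0

Derivation:
Register before byte 3: 0x7E
Byte 3: 0x8E
0x7E XOR 0x8E = 0xF0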